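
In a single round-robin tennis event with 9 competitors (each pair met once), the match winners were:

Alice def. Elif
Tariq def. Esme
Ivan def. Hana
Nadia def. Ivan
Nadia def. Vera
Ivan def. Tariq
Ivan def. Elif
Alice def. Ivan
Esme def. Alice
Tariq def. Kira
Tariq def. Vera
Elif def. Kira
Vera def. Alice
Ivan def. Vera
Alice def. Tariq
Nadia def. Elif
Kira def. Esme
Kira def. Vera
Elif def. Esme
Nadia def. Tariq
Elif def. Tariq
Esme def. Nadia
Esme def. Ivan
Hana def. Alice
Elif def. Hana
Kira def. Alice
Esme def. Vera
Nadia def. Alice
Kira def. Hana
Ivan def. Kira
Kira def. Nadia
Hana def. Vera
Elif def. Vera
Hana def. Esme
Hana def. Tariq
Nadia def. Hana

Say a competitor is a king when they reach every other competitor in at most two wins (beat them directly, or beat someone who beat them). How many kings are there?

Hana reaches everyone (king).
Ivan reaches everyone (king).
Nadia reaches everyone (king).
Tariq cannot reach Elif in two steps.
Alice cannot reach Nadia in two steps.
Kira reaches everyone (king).
Elif reaches everyone (king).
Vera cannot reach Hana, Nadia, Kira, Esme in two steps.
Esme reaches everyone (king).
Kings: Hana, Ivan, Nadia, Kira, Elif, Esme — 6.

6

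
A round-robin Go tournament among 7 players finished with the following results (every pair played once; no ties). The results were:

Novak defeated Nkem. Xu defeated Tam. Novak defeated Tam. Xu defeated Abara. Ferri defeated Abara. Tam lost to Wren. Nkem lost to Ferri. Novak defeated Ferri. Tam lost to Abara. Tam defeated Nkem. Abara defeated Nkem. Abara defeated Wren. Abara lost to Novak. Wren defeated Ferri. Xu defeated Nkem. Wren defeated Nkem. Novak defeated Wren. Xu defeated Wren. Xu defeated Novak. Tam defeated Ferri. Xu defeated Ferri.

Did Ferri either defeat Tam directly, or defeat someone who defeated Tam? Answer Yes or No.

Ferri did not beat Tam directly.
Ferri beat Abara, Nkem. Of those, Abara beat Tam.

Yes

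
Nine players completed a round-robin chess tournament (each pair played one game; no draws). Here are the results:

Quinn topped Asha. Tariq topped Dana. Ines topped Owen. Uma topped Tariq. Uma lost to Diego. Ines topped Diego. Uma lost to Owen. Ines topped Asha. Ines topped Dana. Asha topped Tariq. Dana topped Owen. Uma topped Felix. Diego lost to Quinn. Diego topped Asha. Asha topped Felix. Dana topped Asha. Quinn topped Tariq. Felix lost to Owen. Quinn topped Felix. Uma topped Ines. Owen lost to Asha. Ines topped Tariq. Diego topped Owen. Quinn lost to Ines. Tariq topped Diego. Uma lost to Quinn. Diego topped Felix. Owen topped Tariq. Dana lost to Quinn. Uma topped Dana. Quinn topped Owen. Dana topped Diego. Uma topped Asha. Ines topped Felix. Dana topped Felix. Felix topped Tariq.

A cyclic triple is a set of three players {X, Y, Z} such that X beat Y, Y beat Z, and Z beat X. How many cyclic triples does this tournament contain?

Win totals: Felix 1, Owen 3, Tariq 2, Quinn 7, Dana 4, Asha 3, Uma 5, Diego 4, Ines 7.
A player with w wins dominates both others in C(w,2) triples; summing gives 0 + 3 + 1 + 21 + 6 + 3 + 10 + 6 + 21 = 71 transitive triples.
Total triples C(9,3) = 84, so cyclic triples = 84 − 71 = 13.

13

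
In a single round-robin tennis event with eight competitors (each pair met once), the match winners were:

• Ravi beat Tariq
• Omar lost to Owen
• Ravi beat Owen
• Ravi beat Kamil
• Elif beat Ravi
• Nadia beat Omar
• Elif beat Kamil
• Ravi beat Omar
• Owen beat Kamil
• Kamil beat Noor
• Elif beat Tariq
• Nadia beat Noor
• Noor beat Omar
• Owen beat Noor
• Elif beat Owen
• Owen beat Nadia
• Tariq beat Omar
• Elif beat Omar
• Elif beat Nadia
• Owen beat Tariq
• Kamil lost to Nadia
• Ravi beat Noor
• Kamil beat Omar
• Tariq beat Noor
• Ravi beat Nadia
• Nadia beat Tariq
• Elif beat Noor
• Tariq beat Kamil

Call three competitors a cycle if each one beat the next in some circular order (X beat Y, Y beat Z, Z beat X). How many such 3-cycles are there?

Win totals: Kamil 2, Elif 7, Owen 5, Omar 0, Nadia 4, Noor 1, Tariq 3, Ravi 6.
A competitor with w wins dominates both others in C(w,2) triples; summing gives 1 + 21 + 10 + 0 + 6 + 0 + 3 + 15 = 56 transitive triples.
Total triples C(8,3) = 56, so cyclic triples = 56 − 56 = 0.

0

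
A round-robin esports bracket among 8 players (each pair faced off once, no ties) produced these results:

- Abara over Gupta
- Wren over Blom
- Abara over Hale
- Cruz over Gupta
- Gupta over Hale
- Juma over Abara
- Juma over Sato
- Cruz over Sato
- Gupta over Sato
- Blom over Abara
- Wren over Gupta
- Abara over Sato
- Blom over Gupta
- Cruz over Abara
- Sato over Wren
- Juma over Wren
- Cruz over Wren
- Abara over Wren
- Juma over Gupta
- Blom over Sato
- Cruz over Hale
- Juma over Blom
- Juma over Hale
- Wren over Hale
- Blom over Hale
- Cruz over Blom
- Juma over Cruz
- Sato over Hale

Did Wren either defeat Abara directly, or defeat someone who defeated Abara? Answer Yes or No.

Yes

Wren did not beat Abara directly.
Wren beat Hale, Gupta, Blom. Of those, Blom beat Abara.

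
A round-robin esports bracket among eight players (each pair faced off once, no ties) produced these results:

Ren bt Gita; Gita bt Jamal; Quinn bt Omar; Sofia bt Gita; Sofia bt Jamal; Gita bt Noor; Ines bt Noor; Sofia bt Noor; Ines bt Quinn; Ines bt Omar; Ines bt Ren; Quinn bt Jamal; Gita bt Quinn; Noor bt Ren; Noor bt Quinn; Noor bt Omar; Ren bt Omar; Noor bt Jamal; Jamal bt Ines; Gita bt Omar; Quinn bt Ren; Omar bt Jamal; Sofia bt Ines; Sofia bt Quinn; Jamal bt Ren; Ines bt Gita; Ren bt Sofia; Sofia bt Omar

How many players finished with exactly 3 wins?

Win totals: Omar 1, Sofia 6, Quinn 3, Noor 4, Gita 4, Ines 5, Jamal 2, Ren 3.
Exactly 3: Quinn, Ren — 2 players.

2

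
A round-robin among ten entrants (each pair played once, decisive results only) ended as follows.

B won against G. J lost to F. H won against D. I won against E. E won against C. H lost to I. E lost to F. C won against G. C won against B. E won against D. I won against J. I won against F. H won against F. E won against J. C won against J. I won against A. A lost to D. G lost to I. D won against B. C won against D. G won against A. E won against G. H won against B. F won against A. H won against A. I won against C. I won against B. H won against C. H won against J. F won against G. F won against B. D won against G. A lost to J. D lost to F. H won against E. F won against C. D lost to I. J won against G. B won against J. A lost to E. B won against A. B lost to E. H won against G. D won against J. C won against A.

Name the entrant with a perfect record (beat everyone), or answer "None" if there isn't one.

I has 9 wins out of 9 opponents — a perfect record.

I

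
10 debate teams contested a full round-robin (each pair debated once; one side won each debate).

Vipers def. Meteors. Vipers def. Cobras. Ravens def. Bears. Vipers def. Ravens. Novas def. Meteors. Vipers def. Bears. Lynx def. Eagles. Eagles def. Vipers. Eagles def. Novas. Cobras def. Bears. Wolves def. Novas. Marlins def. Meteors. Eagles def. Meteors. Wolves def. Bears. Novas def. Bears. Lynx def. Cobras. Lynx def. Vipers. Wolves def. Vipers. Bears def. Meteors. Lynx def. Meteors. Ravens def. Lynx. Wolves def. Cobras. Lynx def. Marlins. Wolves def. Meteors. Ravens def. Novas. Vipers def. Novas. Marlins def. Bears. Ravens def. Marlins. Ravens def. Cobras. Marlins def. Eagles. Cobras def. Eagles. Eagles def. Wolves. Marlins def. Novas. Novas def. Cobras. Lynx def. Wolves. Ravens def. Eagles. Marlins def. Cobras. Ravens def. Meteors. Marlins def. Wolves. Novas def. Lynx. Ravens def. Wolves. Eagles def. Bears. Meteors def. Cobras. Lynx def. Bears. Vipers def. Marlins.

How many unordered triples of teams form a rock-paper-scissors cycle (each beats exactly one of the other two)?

Win totals: Meteors 1, Novas 4, Wolves 5, Cobras 2, Lynx 7, Marlins 6, Bears 1, Ravens 8, Eagles 5, Vipers 6.
A team with w wins dominates both others in C(w,2) triples; summing gives 0 + 6 + 10 + 1 + 21 + 15 + 0 + 28 + 10 + 15 = 106 transitive triples.
Total triples C(10,3) = 120, so cyclic triples = 120 − 106 = 14.

14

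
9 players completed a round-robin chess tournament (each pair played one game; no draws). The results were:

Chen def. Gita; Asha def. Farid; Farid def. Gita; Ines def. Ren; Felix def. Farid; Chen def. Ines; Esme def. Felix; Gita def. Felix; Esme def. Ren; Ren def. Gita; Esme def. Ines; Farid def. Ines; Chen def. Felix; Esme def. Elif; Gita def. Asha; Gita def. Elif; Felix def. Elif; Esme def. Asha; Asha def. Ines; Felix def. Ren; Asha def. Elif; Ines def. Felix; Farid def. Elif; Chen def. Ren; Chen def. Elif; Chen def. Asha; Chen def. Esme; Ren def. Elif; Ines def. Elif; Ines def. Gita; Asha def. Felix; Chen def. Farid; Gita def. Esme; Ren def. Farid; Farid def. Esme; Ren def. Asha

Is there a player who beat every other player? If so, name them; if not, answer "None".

Chen

Chen has 8 wins out of 8 opponents — a perfect record.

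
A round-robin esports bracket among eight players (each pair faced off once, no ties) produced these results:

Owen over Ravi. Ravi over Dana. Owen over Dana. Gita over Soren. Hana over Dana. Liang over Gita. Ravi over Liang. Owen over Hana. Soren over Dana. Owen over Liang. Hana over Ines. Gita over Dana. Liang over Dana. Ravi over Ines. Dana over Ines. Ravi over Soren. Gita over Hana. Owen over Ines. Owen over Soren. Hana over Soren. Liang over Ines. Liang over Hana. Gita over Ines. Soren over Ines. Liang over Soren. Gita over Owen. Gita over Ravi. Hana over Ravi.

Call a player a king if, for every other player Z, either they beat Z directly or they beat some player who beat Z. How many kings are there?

3

Liang reaches everyone (king).
Ines cannot reach Liang, Hana, Owen, Ravi, Gita, Soren, Dana in two steps.
Hana cannot reach Owen, Gita in two steps.
Owen reaches everyone (king).
Ravi cannot reach Owen in two steps.
Gita reaches everyone (king).
Soren cannot reach Liang, Hana, Owen, Ravi, Gita in two steps.
Dana cannot reach Liang, Hana, Owen, Ravi, Gita, Soren in two steps.
Kings: Liang, Owen, Gita — 3.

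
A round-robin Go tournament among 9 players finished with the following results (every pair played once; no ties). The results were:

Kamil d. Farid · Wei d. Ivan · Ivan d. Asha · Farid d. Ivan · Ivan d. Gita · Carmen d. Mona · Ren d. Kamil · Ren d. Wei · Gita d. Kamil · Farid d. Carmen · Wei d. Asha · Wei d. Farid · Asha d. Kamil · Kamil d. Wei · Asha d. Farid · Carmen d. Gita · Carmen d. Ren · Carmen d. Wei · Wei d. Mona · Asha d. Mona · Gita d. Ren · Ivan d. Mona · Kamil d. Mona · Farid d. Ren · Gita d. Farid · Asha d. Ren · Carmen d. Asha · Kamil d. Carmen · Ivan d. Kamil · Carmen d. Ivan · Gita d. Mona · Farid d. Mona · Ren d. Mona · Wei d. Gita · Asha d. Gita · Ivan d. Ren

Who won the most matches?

Win totals: Asha 5, Mona 0, Wei 5, Ivan 5, Kamil 4, Farid 4, Gita 4, Ren 3, Carmen 6.
Carmen leads with 6 wins (next highest: 5).

Carmen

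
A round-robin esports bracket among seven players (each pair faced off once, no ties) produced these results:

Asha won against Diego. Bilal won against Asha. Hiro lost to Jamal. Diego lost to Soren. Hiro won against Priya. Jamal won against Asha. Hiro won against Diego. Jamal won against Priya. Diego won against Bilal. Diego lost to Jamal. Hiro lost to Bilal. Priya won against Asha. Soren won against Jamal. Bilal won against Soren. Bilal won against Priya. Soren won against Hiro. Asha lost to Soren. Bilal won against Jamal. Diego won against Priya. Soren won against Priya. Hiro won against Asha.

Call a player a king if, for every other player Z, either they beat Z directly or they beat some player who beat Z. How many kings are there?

Diego reaches everyone (king).
Bilal reaches everyone (king).
Hiro cannot reach Soren, Jamal in two steps.
Soren reaches everyone (king).
Asha cannot reach Hiro, Soren, Jamal in two steps.
Jamal cannot reach Soren in two steps.
Priya cannot reach Bilal, Hiro, Soren, Jamal in two steps.
Kings: Diego, Bilal, Soren — 3.

3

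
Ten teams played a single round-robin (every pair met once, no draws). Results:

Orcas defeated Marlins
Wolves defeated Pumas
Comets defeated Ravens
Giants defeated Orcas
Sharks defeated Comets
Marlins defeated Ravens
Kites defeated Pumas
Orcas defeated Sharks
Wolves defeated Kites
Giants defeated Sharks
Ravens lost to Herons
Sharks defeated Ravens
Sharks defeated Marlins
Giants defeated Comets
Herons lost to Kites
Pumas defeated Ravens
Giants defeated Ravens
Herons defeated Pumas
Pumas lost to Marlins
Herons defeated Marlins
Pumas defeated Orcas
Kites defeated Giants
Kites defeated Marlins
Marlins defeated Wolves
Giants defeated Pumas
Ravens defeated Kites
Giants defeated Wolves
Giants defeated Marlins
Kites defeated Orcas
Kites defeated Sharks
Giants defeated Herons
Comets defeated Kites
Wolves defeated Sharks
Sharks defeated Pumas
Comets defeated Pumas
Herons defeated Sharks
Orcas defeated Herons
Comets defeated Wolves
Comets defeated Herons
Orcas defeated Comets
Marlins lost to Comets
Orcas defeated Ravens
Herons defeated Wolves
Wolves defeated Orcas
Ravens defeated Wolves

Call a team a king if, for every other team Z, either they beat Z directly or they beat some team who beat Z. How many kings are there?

4

Wolves reaches everyone (king).
Comets reaches everyone (king).
Ravens cannot reach Comets in two steps.
Orcas cannot reach Giants in two steps.
Marlins cannot reach Comets, Giants, Herons in two steps.
Giants reaches everyone (king).
Pumas cannot reach Giants in two steps.
Kites reaches everyone (king).
Herons cannot reach Giants in two steps.
Sharks cannot reach Giants in two steps.
Kings: Wolves, Comets, Giants, Kites — 4.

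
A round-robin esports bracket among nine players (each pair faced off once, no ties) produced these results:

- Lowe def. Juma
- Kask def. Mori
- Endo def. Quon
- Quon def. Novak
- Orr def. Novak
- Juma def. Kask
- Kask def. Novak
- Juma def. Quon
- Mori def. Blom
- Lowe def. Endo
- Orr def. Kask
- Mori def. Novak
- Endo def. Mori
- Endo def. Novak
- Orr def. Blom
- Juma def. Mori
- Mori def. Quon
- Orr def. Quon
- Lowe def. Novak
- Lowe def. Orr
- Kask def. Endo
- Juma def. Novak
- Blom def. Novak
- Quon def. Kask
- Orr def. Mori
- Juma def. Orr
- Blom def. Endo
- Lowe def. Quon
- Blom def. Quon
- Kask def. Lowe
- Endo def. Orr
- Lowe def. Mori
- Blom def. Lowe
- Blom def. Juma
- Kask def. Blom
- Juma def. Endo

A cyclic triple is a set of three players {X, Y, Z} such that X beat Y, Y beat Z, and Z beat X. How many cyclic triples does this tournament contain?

Win totals: Mori 3, Novak 0, Juma 6, Quon 2, Lowe 6, Blom 5, Kask 5, Endo 4, Orr 5.
A player with w wins dominates both others in C(w,2) triples; summing gives 3 + 0 + 15 + 1 + 15 + 10 + 10 + 6 + 10 = 70 transitive triples.
Total triples C(9,3) = 84, so cyclic triples = 84 − 70 = 14.

14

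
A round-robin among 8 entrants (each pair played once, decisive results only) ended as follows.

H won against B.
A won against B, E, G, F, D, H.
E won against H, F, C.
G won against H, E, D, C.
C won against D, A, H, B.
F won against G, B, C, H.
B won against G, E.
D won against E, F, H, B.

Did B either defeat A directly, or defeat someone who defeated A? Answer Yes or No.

B did not beat A directly.
B beat E, G, but each of them lost to A. No two-step path.

No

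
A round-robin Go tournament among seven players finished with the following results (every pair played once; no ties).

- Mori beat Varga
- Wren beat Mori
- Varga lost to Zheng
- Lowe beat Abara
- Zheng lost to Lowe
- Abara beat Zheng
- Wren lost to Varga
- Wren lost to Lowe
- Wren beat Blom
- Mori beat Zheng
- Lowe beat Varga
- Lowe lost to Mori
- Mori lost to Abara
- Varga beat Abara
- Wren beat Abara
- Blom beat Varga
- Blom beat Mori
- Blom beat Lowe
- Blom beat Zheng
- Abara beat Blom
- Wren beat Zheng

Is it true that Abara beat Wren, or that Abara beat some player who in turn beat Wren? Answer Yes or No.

No

Abara did not beat Wren directly.
Abara beat Blom, Zheng, Mori, but each of them lost to Wren. No two-step path.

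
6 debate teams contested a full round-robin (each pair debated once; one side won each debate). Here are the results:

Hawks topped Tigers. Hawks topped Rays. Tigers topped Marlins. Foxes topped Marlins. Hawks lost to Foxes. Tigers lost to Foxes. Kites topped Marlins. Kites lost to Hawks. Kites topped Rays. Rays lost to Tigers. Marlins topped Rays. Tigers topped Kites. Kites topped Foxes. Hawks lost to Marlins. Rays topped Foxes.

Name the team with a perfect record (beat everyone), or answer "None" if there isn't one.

Highest win total is Tigers with 3 (out of 5 possible).
Tigers lost to Hawks, Foxes, so no team went undefeated.

None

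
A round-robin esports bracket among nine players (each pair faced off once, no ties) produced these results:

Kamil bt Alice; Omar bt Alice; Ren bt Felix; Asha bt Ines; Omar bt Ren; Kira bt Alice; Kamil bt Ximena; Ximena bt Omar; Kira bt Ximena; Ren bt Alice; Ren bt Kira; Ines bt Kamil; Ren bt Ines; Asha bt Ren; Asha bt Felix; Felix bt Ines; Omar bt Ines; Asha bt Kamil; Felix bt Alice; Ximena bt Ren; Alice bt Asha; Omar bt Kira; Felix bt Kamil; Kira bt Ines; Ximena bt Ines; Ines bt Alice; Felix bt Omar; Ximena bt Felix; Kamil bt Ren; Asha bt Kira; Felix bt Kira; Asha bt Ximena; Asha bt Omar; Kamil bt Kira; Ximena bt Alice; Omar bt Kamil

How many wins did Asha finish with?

Asha's results: beat Ren, Omar, Felix, Ximena, Kira, Kamil, Ines; lost to Alice.
That is 7 wins.

7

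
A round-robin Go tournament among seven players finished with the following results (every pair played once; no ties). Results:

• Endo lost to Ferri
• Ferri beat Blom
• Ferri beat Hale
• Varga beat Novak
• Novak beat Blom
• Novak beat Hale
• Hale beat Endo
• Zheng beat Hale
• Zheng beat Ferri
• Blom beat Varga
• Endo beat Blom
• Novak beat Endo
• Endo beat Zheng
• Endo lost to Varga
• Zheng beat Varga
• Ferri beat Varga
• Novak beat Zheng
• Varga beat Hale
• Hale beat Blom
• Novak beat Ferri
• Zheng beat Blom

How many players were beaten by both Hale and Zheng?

Hale beat: Endo, Blom.
Zheng beat: Hale, Ferri, Varga, Blom.
Both beat: Blom — 1.

1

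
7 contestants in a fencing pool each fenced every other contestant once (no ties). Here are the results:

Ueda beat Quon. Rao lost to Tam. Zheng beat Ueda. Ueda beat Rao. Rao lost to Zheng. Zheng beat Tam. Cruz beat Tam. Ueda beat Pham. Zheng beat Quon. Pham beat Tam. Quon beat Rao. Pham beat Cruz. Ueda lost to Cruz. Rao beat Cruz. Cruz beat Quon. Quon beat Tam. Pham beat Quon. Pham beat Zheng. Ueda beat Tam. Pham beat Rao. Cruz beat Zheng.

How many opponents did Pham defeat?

Pham's results: beat Quon, Cruz, Rao, Tam, Zheng; lost to Ueda.
That is 5 wins.

5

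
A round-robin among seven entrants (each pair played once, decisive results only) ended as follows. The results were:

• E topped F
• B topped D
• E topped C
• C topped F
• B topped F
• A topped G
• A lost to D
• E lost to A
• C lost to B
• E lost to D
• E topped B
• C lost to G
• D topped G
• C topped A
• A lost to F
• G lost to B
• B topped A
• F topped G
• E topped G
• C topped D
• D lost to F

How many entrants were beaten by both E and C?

1

E beat: B, C, F, G.
C beat: A, D, F.
Both beat: F — 1.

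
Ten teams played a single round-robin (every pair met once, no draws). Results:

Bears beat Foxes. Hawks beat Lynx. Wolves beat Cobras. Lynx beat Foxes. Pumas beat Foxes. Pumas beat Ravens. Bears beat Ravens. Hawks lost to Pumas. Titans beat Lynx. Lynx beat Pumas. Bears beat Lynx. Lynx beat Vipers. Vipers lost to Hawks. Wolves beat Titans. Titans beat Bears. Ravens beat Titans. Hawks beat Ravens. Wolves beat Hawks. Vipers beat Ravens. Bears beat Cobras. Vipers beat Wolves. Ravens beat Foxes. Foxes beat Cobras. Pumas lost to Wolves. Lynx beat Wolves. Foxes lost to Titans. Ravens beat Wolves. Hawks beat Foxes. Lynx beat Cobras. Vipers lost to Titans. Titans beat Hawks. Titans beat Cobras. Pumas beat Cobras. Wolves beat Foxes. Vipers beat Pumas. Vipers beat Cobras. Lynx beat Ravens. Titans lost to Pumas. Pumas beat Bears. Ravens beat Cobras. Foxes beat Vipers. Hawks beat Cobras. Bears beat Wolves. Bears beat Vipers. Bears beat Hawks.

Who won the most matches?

Win totals: Lynx 6, Wolves 5, Ravens 4, Bears 7, Cobras 0, Titans 6, Foxes 2, Vipers 4, Pumas 6, Hawks 5.
Bears leads with 7 wins (next highest: 6).

Bears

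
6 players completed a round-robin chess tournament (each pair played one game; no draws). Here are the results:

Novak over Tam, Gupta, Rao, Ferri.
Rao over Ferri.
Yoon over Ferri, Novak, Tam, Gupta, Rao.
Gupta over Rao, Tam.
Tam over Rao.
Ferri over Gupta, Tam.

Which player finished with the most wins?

Win totals: Yoon 5, Tam 1, Ferri 2, Rao 1, Gupta 2, Novak 4.
Yoon leads with 5 wins (next highest: 4).

Yoon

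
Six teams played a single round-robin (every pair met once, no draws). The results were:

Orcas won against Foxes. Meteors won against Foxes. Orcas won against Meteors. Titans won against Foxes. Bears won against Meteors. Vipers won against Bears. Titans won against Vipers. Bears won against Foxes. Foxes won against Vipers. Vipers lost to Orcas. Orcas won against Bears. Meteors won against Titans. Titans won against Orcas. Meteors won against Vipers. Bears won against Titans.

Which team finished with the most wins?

Win totals: Bears 3, Orcas 4, Meteors 3, Vipers 1, Foxes 1, Titans 3.
Orcas leads with 4 wins (next highest: 3).

Orcas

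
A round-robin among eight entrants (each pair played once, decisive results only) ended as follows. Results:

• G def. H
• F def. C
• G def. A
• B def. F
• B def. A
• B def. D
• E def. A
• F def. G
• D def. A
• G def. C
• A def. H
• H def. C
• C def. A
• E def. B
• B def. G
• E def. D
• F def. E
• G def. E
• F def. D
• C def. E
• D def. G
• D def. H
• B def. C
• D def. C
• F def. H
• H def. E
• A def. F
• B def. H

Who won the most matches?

Win totals: A 2, B 6, C 2, D 4, E 3, F 5, G 4, H 2.
B leads with 6 wins (next highest: 5).

B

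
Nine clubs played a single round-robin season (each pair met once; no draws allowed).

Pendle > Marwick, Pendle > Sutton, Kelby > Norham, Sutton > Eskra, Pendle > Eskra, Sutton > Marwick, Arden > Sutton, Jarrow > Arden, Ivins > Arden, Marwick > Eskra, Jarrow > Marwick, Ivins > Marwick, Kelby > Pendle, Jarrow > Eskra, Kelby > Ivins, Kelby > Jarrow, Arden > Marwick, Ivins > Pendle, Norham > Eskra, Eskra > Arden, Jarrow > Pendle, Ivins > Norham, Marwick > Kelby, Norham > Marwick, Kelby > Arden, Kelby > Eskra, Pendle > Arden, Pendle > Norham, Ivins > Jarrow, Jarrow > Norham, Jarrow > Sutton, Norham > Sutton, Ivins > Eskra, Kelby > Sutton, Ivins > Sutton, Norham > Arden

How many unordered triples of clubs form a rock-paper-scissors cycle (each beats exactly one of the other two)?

8

Win totals: Eskra 1, Ivins 7, Marwick 2, Sutton 2, Pendle 5, Arden 2, Norham 4, Jarrow 6, Kelby 7.
A club with w wins dominates both others in C(w,2) triples; summing gives 0 + 21 + 1 + 1 + 10 + 1 + 6 + 15 + 21 = 76 transitive triples.
Total triples C(9,3) = 84, so cyclic triples = 84 − 76 = 8.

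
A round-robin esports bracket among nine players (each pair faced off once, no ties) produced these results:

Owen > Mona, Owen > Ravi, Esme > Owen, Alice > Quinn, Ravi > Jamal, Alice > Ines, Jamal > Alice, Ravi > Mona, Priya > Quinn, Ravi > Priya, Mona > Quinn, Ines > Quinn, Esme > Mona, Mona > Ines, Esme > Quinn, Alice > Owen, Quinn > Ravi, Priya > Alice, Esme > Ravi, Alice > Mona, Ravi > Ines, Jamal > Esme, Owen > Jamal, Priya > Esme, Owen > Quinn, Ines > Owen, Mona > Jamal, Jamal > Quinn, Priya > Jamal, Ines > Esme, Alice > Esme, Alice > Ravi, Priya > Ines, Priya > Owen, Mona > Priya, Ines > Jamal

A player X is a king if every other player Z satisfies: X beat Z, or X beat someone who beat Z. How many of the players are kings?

5

Ines cannot reach Priya in two steps.
Ravi reaches everyone (king).
Esme cannot reach Alice in two steps.
Owen reaches everyone (king).
Quinn cannot reach Esme, Owen, Alice in two steps.
Jamal cannot reach Priya in two steps.
Alice reaches everyone (king).
Priya reaches everyone (king).
Mona reaches everyone (king).
Kings: Ravi, Owen, Alice, Priya, Mona — 5.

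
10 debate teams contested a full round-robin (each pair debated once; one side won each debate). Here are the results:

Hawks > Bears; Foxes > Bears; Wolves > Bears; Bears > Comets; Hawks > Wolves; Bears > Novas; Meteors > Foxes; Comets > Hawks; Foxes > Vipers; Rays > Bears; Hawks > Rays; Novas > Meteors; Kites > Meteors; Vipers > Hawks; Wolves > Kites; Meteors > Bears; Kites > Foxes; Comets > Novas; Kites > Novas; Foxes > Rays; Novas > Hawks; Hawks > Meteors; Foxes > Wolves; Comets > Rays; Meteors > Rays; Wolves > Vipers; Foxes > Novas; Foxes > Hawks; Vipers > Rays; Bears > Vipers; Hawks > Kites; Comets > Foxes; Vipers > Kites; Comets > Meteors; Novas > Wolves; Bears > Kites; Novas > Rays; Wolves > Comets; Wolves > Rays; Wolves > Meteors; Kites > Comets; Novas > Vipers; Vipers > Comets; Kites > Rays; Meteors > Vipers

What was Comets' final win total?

5

Comets' results: beat Novas, Foxes, Hawks, Rays, Meteors; lost to Wolves, Vipers, Bears, Kites.
That is 5 wins.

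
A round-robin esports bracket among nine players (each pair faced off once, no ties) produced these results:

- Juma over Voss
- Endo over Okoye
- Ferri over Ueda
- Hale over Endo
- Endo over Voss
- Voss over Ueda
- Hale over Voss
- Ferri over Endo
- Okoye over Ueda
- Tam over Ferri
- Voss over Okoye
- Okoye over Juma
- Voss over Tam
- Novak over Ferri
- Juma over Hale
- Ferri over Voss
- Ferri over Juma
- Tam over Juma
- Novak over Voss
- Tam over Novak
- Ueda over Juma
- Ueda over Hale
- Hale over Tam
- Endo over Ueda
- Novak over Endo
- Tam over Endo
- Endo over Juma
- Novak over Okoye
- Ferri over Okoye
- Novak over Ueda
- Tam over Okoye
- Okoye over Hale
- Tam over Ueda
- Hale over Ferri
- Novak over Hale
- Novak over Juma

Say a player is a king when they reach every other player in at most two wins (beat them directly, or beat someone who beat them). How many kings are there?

Hale reaches everyone (king).
Novak reaches everyone (king).
Ferri cannot reach Novak in two steps.
Tam reaches everyone (king).
Ueda cannot reach Novak, Okoye in two steps.
Juma cannot reach Novak in two steps.
Voss reaches everyone (king).
Endo cannot reach Novak, Ferri in two steps.
Okoye cannot reach Novak in two steps.
Kings: Hale, Novak, Tam, Voss — 4.

4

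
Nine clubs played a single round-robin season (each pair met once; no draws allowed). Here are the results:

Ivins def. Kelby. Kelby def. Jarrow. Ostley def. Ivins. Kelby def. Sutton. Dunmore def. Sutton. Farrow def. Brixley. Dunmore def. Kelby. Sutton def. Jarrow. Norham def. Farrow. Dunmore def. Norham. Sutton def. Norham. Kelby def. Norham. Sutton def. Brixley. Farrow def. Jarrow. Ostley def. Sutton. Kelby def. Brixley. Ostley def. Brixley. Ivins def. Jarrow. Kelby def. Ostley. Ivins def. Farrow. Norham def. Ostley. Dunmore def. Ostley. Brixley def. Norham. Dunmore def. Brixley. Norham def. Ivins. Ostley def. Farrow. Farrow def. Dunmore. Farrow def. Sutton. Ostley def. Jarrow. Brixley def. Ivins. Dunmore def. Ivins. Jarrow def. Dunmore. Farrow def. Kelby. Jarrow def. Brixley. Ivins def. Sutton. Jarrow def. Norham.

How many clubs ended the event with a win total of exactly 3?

3

Win totals: Jarrow 3, Sutton 3, Farrow 5, Ivins 4, Brixley 2, Norham 3, Dunmore 6, Ostley 5, Kelby 5.
Exactly 3: Jarrow, Sutton, Norham — 3 clubs.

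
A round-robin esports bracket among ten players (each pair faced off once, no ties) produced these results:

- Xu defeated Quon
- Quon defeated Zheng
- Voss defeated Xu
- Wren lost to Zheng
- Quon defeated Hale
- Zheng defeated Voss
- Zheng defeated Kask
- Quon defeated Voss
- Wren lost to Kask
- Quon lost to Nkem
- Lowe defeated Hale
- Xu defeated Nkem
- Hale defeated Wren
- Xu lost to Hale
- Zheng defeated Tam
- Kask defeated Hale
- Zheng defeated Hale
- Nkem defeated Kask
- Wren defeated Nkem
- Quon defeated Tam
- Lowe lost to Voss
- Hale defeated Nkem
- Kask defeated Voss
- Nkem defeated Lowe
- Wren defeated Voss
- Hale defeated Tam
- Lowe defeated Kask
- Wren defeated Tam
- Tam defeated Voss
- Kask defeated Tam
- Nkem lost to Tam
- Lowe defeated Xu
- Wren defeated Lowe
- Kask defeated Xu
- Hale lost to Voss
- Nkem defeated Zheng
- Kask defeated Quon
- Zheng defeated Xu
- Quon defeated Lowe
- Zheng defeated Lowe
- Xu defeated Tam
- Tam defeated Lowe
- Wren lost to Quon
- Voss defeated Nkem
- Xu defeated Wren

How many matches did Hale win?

4

Hale's results: beat Xu, Wren, Tam, Nkem; lost to Voss, Lowe, Quon, Zheng, Kask.
That is 4 wins.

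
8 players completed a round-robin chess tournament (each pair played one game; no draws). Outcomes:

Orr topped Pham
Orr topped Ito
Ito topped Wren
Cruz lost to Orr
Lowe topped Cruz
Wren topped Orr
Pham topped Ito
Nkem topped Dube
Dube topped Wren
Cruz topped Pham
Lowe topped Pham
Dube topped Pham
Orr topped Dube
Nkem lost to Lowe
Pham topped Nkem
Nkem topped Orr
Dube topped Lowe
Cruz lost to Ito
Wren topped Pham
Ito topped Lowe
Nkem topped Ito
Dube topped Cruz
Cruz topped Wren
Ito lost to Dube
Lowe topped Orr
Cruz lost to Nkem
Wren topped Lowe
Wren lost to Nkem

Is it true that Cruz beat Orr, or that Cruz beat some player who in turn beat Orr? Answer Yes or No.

Yes

Cruz did not beat Orr directly.
Cruz beat Pham, Wren. Of those, Wren beat Orr.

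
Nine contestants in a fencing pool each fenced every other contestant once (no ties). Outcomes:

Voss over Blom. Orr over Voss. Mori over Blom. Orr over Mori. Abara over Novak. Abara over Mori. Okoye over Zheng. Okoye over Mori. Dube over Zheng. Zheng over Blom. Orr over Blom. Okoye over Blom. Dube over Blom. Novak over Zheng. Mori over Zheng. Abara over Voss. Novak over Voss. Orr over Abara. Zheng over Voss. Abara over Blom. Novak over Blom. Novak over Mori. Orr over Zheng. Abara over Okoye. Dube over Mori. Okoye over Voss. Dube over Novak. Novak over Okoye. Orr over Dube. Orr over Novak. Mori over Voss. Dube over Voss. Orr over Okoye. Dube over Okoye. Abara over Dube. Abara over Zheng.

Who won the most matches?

Orr

Win totals: Novak 5, Okoye 4, Dube 6, Zheng 2, Voss 1, Mori 3, Orr 8, Blom 0, Abara 7.
Orr leads with 8 wins (next highest: 7).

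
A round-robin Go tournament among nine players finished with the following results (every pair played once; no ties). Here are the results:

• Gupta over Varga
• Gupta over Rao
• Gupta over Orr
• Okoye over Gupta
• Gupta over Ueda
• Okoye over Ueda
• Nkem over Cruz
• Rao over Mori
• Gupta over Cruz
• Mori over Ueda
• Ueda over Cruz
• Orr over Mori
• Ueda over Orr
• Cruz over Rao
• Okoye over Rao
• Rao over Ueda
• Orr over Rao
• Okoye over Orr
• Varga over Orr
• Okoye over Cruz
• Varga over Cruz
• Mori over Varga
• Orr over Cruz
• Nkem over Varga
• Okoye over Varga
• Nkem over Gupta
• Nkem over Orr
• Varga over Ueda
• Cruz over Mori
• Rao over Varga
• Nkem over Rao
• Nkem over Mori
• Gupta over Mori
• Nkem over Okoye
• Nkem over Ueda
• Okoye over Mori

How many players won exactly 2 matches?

3

Win totals: Cruz 2, Nkem 8, Orr 3, Gupta 6, Ueda 2, Mori 2, Varga 3, Rao 3, Okoye 7.
Exactly 2: Cruz, Ueda, Mori — 3 players.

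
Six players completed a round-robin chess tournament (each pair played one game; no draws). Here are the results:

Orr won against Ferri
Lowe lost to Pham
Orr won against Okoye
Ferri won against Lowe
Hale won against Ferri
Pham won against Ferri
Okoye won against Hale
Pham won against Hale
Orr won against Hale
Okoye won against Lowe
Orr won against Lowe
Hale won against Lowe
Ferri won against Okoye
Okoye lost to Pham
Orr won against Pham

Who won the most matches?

Orr

Win totals: Hale 2, Pham 4, Ferri 2, Orr 5, Okoye 2, Lowe 0.
Orr leads with 5 wins (next highest: 4).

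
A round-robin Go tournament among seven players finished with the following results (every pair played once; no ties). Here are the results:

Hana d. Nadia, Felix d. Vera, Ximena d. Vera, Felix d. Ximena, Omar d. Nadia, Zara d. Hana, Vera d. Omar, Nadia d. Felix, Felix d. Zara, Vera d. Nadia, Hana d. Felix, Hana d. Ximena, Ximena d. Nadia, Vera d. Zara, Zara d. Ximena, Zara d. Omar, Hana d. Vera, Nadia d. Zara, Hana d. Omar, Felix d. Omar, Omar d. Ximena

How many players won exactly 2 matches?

3

Win totals: Vera 3, Omar 2, Nadia 2, Felix 4, Ximena 2, Zara 3, Hana 5.
Exactly 2: Omar, Nadia, Ximena — 3 players.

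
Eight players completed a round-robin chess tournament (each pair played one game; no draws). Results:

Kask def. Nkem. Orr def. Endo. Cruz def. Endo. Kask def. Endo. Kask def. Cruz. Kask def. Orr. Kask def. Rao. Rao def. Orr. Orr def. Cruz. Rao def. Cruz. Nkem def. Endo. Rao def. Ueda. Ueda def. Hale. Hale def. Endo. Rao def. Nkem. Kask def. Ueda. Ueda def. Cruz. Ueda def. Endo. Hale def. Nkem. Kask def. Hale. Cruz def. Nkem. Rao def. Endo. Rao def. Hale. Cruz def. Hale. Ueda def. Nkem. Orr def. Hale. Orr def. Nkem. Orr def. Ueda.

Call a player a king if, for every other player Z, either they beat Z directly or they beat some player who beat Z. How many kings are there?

1

Hale cannot reach Ueda, Cruz, Rao, Kask, Orr in two steps.
Endo cannot reach Hale, Ueda, Cruz, Rao, Kask, Orr, Nkem in two steps.
Ueda cannot reach Rao, Kask, Orr in two steps.
Cruz cannot reach Ueda, Rao, Kask, Orr in two steps.
Rao cannot reach Kask in two steps.
Kask reaches everyone (king).
Orr cannot reach Rao, Kask in two steps.
Nkem cannot reach Hale, Ueda, Cruz, Rao, Kask, Orr in two steps.
Kings: Kask — 1.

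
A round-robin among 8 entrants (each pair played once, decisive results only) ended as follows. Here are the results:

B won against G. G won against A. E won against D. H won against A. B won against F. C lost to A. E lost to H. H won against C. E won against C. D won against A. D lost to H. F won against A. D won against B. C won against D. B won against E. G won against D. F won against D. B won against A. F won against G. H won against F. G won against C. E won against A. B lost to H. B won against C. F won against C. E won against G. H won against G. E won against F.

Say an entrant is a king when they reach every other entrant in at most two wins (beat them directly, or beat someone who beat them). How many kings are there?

1

A cannot reach B, E, F, G, H in two steps.
B cannot reach H in two steps.
C cannot reach E, F, G, H in two steps.
D cannot reach H in two steps.
E cannot reach H in two steps.
F cannot reach E, H in two steps.
G cannot reach E, F, H in two steps.
H reaches everyone (king).
Kings: H — 1.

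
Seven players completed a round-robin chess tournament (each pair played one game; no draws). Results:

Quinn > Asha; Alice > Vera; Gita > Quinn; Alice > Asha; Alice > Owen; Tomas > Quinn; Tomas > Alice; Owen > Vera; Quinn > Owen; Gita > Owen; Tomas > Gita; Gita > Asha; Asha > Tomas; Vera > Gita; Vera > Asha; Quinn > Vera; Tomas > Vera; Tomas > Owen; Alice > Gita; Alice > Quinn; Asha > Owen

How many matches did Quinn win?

3

Quinn's results: beat Owen, Vera, Asha; lost to Gita, Tomas, Alice.
That is 3 wins.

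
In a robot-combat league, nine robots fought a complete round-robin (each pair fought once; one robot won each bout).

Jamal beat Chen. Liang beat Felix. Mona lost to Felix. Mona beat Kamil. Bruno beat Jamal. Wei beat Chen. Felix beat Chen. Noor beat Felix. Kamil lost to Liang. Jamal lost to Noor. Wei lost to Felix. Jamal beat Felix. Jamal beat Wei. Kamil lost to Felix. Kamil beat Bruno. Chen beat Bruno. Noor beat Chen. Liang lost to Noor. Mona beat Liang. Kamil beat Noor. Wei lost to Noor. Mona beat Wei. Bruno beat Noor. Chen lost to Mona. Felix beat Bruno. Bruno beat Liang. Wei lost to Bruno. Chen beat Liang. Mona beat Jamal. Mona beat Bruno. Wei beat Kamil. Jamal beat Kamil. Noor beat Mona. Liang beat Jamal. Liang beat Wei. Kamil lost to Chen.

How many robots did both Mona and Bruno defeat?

3

Mona beat: Liang, Chen, Wei, Kamil, Bruno, Jamal.
Bruno beat: Noor, Liang, Wei, Jamal.
Both beat: Liang, Wei, Jamal — 3.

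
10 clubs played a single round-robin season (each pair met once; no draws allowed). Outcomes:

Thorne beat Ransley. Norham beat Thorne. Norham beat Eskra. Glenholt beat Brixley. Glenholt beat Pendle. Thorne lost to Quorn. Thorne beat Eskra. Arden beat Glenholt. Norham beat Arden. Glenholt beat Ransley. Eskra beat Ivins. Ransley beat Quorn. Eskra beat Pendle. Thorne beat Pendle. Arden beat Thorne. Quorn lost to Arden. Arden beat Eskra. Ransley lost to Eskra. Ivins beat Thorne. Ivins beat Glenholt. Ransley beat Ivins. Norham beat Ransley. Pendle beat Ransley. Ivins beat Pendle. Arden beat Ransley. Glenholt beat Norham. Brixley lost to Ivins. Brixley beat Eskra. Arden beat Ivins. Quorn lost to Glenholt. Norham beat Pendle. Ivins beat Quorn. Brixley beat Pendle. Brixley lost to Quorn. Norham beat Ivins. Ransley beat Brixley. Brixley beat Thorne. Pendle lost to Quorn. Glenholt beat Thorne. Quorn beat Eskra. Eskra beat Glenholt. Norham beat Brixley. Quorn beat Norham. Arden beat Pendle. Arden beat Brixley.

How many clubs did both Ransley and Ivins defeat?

Ransley beat: Quorn, Brixley, Ivins.
Ivins beat: Quorn, Brixley, Thorne, Pendle, Glenholt.
Both beat: Quorn, Brixley — 2.

2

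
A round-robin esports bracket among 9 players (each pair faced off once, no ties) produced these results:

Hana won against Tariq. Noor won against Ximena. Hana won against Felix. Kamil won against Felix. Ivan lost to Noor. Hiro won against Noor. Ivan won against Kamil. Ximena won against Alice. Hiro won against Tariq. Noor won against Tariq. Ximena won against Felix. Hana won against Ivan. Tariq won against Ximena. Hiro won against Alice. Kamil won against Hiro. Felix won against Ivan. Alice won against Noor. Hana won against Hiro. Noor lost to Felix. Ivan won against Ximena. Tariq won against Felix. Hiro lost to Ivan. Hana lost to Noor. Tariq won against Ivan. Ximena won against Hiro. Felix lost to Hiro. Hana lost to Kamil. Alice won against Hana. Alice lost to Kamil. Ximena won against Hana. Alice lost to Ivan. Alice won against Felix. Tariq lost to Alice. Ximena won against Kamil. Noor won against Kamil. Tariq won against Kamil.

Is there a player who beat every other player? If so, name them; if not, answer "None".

None

Highest win total is Ximena with 5 (out of 8 possible).
Ximena lost to Noor, Ivan, Tariq, so no player went undefeated.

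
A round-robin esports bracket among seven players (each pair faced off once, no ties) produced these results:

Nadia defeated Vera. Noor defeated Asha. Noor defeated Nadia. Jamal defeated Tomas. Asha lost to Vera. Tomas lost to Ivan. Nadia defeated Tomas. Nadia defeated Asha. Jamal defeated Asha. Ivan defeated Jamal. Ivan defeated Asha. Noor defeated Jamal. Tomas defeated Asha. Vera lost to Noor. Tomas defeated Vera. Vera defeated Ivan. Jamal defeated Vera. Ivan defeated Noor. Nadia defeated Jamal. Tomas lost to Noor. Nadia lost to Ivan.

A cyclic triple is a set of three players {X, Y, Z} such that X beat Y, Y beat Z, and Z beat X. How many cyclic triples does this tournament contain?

4

Win totals: Vera 2, Asha 0, Nadia 4, Jamal 3, Ivan 5, Noor 5, Tomas 2.
A player with w wins dominates both others in C(w,2) triples; summing gives 1 + 0 + 6 + 3 + 10 + 10 + 1 = 31 transitive triples.
Total triples C(7,3) = 35, so cyclic triples = 35 − 31 = 4.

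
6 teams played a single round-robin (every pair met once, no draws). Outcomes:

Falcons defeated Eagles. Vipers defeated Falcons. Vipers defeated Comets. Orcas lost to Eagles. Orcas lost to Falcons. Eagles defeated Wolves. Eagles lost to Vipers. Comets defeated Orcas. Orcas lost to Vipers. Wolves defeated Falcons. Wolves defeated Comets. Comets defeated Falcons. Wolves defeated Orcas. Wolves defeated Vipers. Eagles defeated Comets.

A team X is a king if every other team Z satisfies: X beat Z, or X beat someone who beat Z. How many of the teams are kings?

3

Wolves reaches everyone (king).
Eagles reaches everyone (king).
Orcas cannot reach Wolves, Eagles, Falcons, Vipers, Comets in two steps.
Falcons cannot reach Vipers in two steps.
Vipers reaches everyone (king).
Comets cannot reach Wolves, Vipers in two steps.
Kings: Wolves, Eagles, Vipers — 3.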